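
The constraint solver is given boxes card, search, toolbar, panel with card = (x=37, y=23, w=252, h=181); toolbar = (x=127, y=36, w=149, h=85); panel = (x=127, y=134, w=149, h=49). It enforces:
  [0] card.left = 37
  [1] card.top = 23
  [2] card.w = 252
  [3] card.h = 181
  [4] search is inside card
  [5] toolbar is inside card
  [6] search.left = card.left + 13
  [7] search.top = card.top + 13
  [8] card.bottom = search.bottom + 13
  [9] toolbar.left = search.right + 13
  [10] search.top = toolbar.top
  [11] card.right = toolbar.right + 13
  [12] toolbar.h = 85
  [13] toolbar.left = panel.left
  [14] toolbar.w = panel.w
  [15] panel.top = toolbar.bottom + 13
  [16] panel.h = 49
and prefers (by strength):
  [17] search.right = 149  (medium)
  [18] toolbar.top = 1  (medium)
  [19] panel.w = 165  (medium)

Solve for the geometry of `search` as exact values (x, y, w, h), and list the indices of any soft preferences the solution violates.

search = (x=50, y=36, w=64, h=155)
violated soft preferences: 17, 18, 19

1. search.x = 50  [search.left = card.left + 13]
2. search.y = 36  [search.top = card.top + 13]
3. search.h = 155  [card.bottom = search.bottom + 13]
4. search.w = 64  [toolbar.left = search.right + 13]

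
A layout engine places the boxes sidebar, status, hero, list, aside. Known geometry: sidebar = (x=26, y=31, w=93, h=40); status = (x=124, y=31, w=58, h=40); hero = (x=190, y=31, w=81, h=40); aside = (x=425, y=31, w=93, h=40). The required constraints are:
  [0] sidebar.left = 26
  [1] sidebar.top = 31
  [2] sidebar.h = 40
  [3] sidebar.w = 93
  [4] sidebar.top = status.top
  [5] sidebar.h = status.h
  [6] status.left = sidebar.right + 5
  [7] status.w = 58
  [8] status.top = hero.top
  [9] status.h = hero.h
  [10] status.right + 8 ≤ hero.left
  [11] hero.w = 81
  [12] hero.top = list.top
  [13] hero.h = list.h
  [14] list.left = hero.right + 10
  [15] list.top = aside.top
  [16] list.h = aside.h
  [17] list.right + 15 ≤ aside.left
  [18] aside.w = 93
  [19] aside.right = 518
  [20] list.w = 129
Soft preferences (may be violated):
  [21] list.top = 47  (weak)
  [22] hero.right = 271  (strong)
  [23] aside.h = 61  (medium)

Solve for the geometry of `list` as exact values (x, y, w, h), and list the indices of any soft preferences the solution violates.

1. list.y = 31  [hero.top = list.top]
2. list.h = 40  [hero.h = list.h]
3. list.x = 281  [list.left = hero.right + 10]
4. list.w = 129  [list.w = 129]

list = (x=281, y=31, w=129, h=40)
violated soft preferences: 21, 23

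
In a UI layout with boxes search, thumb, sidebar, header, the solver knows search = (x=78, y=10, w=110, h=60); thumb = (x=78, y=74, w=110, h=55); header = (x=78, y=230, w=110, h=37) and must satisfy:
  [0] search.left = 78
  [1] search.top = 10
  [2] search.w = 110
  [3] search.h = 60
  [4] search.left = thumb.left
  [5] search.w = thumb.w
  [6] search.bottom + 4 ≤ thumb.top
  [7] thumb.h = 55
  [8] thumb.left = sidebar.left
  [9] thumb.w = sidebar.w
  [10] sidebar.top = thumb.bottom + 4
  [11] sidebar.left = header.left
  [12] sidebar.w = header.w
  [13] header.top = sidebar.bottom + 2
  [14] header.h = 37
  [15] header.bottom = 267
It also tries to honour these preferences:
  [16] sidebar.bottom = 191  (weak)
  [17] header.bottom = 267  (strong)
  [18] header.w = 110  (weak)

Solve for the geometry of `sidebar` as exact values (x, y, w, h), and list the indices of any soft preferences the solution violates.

1. sidebar.x = 78  [thumb.left = sidebar.left]
2. sidebar.w = 110  [thumb.w = sidebar.w]
3. sidebar.y = 133  [sidebar.top = thumb.bottom + 4]
4. sidebar.h = 95  [header.top = sidebar.bottom + 2]

sidebar = (x=78, y=133, w=110, h=95)
violated soft preferences: 16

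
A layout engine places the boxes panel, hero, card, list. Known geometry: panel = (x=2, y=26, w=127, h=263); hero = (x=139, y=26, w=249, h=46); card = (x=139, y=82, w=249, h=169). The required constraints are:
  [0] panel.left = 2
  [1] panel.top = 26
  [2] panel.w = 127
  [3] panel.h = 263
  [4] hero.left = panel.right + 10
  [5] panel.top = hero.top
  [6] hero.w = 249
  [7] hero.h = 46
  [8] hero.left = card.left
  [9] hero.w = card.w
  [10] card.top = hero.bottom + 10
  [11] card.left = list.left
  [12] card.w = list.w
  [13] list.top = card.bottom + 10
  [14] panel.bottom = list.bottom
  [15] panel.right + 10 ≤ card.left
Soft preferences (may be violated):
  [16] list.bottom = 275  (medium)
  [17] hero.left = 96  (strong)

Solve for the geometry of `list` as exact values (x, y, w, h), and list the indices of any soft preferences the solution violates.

list = (x=139, y=261, w=249, h=28)
violated soft preferences: 16, 17

1. list.x = 139  [card.left = list.left]
2. list.w = 249  [card.w = list.w]
3. list.y = 261  [list.top = card.bottom + 10]
4. list.h = 28  [panel.bottom = list.bottom]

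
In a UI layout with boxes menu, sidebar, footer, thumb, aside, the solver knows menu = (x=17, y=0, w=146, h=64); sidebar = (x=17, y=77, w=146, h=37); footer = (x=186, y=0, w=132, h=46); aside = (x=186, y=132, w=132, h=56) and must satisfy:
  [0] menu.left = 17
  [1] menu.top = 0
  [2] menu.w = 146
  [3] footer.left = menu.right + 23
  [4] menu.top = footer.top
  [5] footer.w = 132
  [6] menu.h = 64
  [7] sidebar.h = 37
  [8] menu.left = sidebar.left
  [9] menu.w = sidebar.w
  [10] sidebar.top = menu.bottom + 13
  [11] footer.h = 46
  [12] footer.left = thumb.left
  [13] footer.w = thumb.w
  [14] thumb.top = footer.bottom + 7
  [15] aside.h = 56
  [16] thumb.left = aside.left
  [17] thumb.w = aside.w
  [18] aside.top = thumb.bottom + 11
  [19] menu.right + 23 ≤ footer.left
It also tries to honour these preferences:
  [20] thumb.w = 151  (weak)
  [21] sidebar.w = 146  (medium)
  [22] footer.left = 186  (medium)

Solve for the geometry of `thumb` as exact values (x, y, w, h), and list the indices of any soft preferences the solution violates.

1. thumb.x = 186  [footer.left = thumb.left]
2. thumb.w = 132  [footer.w = thumb.w]
3. thumb.y = 53  [thumb.top = footer.bottom + 7]
4. thumb.h = 68  [aside.top = thumb.bottom + 11]

thumb = (x=186, y=53, w=132, h=68)
violated soft preferences: 20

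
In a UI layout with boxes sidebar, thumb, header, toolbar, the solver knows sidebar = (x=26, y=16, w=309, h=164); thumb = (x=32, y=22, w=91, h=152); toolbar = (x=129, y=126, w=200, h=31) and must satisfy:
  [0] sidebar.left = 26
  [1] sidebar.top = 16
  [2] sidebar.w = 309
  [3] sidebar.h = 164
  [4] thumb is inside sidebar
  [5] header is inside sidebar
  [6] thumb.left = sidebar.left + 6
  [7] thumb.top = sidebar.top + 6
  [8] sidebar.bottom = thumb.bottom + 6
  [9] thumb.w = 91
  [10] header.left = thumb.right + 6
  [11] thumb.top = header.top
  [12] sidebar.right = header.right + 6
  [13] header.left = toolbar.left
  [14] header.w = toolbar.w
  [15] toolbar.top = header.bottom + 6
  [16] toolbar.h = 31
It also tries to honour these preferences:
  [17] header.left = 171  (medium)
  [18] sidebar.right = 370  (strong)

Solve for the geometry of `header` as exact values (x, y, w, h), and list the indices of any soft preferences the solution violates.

1. header.x = 129  [header.left = thumb.right + 6]
2. header.y = 22  [thumb.top = header.top]
3. header.w = 200  [sidebar.right = header.right + 6]
4. header.h = 98  [toolbar.top = header.bottom + 6]

header = (x=129, y=22, w=200, h=98)
violated soft preferences: 17, 18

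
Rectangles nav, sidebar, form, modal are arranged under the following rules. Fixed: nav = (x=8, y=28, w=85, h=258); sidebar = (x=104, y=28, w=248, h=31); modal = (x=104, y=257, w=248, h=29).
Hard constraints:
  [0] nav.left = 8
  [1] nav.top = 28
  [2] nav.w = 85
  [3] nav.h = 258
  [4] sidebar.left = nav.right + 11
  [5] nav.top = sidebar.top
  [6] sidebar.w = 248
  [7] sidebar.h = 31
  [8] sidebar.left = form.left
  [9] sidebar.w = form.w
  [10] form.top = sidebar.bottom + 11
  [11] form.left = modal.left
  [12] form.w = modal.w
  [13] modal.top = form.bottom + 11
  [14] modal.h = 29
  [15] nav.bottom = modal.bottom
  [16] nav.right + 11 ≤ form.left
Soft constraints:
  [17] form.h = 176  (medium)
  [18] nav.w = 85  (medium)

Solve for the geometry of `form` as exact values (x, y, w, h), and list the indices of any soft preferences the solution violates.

form = (x=104, y=70, w=248, h=176)
violated soft preferences: none

1. form.x = 104  [sidebar.left = form.left]
2. form.w = 248  [sidebar.w = form.w]
3. form.y = 70  [form.top = sidebar.bottom + 11]
4. form.h = 176  [modal.top = form.bottom + 11]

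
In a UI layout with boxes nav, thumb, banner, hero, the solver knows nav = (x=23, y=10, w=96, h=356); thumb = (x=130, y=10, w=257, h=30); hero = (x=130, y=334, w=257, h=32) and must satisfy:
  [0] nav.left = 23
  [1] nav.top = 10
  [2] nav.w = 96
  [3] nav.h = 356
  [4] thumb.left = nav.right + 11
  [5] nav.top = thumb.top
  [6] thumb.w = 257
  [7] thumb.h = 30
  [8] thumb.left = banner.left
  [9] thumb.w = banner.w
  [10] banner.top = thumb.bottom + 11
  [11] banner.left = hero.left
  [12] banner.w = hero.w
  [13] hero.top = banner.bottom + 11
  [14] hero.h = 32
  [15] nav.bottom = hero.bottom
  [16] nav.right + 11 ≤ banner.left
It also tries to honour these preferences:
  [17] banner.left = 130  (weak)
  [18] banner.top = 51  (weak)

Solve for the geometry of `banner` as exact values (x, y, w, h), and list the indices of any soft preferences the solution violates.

banner = (x=130, y=51, w=257, h=272)
violated soft preferences: none

1. banner.x = 130  [thumb.left = banner.left]
2. banner.w = 257  [thumb.w = banner.w]
3. banner.y = 51  [banner.top = thumb.bottom + 11]
4. banner.h = 272  [hero.top = banner.bottom + 11]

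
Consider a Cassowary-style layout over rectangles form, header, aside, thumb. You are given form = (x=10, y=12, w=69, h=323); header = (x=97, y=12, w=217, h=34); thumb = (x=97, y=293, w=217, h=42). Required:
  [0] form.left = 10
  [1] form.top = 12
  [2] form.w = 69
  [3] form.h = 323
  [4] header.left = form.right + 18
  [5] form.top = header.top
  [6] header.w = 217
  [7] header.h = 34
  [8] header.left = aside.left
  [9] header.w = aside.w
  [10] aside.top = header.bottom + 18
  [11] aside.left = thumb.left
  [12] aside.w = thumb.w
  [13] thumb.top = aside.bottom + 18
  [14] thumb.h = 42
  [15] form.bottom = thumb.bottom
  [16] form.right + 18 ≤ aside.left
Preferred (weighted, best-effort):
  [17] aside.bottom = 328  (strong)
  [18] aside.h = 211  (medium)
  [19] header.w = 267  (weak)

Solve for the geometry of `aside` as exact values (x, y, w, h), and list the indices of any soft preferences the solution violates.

1. aside.x = 97  [header.left = aside.left]
2. aside.w = 217  [header.w = aside.w]
3. aside.y = 64  [aside.top = header.bottom + 18]
4. aside.h = 211  [thumb.top = aside.bottom + 18]

aside = (x=97, y=64, w=217, h=211)
violated soft preferences: 17, 19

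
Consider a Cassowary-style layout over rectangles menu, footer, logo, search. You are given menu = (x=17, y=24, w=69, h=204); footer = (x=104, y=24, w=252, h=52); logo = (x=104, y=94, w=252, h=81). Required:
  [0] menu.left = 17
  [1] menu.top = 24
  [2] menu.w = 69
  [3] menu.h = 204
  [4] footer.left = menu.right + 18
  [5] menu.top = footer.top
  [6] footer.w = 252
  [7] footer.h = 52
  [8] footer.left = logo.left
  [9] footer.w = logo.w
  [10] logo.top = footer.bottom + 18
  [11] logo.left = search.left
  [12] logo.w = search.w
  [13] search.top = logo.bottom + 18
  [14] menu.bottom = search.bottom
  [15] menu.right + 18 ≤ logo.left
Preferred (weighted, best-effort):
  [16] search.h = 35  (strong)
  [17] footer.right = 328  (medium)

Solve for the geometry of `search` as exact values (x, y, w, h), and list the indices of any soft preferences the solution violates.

search = (x=104, y=193, w=252, h=35)
violated soft preferences: 17

1. search.x = 104  [logo.left = search.left]
2. search.w = 252  [logo.w = search.w]
3. search.y = 193  [search.top = logo.bottom + 18]
4. search.h = 35  [menu.bottom = search.bottom]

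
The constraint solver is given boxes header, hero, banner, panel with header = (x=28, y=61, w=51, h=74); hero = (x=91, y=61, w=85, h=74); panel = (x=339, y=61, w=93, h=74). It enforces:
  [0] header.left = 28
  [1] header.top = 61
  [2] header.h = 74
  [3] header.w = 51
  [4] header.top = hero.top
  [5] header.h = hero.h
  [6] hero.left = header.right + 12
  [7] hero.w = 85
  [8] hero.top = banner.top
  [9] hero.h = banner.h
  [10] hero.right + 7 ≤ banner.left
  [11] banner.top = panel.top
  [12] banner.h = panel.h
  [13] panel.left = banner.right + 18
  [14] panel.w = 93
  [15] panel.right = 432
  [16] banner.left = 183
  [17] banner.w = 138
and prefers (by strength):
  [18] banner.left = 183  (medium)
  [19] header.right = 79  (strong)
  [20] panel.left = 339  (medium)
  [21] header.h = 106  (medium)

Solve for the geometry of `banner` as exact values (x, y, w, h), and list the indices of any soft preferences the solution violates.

1. banner.y = 61  [hero.top = banner.top]
2. banner.h = 74  [hero.h = banner.h]
3. banner.x = 183  [banner.left = 183]
4. banner.w = 138  [banner.w = 138]

banner = (x=183, y=61, w=138, h=74)
violated soft preferences: 21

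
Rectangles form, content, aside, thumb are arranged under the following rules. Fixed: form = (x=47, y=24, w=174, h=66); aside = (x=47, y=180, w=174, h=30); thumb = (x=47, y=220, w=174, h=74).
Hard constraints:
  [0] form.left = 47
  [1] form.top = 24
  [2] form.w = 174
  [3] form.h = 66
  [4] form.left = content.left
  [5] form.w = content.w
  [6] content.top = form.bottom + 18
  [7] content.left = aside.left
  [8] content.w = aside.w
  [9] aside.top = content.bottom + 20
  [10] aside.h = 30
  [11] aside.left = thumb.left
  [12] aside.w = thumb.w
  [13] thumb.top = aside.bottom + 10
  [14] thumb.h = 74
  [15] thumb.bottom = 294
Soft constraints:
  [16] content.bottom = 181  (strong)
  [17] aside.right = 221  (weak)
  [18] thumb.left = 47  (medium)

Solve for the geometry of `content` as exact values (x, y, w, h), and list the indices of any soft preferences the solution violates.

content = (x=47, y=108, w=174, h=52)
violated soft preferences: 16

1. content.x = 47  [form.left = content.left]
2. content.w = 174  [form.w = content.w]
3. content.y = 108  [content.top = form.bottom + 18]
4. content.h = 52  [aside.top = content.bottom + 20]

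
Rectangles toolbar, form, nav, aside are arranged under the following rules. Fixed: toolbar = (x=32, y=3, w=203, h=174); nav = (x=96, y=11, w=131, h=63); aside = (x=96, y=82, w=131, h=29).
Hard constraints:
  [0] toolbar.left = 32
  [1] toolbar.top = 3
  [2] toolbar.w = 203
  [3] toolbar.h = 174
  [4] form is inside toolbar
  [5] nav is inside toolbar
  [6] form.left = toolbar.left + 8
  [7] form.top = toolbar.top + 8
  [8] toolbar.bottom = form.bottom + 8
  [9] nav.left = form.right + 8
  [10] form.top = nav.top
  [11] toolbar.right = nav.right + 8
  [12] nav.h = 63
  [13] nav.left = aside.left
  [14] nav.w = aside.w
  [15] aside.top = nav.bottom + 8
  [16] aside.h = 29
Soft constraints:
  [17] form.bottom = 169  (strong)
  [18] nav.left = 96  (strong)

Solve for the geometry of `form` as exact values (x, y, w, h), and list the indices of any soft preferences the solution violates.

1. form.x = 40  [form.left = toolbar.left + 8]
2. form.y = 11  [form.top = toolbar.top + 8]
3. form.h = 158  [toolbar.bottom = form.bottom + 8]
4. form.w = 48  [nav.left = form.right + 8]

form = (x=40, y=11, w=48, h=158)
violated soft preferences: none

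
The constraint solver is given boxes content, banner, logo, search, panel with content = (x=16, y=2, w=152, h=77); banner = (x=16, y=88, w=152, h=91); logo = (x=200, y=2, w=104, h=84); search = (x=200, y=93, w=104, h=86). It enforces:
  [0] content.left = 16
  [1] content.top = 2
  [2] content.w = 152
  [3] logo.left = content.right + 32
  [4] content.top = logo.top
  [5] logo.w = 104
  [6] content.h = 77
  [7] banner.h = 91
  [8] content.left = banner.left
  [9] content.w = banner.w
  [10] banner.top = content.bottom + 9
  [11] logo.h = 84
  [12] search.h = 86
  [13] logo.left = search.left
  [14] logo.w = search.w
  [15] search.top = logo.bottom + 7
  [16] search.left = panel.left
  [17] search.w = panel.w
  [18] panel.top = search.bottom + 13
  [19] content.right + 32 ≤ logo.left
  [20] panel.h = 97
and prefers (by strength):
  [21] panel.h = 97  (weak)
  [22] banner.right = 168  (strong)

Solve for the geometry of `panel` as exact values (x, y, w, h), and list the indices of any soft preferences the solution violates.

1. panel.x = 200  [search.left = panel.left]
2. panel.w = 104  [search.w = panel.w]
3. panel.y = 192  [panel.top = search.bottom + 13]
4. panel.h = 97  [panel.h = 97]

panel = (x=200, y=192, w=104, h=97)
violated soft preferences: none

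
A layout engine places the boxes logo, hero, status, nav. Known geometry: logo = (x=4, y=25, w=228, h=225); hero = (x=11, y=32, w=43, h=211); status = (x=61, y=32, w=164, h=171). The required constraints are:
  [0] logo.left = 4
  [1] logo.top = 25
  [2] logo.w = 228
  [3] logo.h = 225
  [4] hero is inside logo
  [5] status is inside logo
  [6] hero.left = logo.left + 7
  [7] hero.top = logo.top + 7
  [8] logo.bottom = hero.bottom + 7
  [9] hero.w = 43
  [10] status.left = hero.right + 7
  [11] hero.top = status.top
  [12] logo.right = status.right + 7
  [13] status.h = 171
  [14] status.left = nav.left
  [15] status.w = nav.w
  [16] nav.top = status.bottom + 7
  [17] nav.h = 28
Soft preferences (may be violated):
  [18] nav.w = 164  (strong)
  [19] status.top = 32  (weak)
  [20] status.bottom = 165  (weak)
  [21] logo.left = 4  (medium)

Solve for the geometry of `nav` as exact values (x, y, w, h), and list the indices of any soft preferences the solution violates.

nav = (x=61, y=210, w=164, h=28)
violated soft preferences: 20

1. nav.x = 61  [status.left = nav.left]
2. nav.w = 164  [status.w = nav.w]
3. nav.y = 210  [nav.top = status.bottom + 7]
4. nav.h = 28  [nav.h = 28]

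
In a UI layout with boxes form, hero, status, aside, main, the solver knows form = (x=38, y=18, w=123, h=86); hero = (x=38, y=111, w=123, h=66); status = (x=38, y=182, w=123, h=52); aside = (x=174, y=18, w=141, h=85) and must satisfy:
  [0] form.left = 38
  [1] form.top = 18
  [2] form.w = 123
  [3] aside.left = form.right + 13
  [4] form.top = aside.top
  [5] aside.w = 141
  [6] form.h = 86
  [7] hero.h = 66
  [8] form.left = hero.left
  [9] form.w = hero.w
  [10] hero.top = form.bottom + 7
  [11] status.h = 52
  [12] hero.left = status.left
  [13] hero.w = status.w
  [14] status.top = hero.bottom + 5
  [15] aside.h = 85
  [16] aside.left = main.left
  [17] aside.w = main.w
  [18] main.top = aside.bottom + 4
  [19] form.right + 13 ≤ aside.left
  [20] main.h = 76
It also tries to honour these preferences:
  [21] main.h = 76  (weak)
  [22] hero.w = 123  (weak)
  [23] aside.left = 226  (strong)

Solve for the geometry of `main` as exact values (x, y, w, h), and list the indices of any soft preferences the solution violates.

1. main.x = 174  [aside.left = main.left]
2. main.w = 141  [aside.w = main.w]
3. main.y = 107  [main.top = aside.bottom + 4]
4. main.h = 76  [main.h = 76]

main = (x=174, y=107, w=141, h=76)
violated soft preferences: 23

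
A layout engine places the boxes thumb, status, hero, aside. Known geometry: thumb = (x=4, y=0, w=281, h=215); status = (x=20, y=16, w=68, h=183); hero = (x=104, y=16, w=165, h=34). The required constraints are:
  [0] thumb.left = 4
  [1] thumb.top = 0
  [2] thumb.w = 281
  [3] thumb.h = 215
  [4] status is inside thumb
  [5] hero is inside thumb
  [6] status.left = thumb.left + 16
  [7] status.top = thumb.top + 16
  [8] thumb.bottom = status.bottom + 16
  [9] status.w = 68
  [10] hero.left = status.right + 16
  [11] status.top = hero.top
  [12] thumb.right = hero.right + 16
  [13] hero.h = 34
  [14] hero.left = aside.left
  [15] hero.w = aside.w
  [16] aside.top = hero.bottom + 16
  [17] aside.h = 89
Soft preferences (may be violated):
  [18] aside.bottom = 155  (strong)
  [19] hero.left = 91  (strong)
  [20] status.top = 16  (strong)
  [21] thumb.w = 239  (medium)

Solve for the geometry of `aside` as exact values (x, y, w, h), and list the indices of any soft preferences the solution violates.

1. aside.x = 104  [hero.left = aside.left]
2. aside.w = 165  [hero.w = aside.w]
3. aside.y = 66  [aside.top = hero.bottom + 16]
4. aside.h = 89  [aside.h = 89]

aside = (x=104, y=66, w=165, h=89)
violated soft preferences: 19, 21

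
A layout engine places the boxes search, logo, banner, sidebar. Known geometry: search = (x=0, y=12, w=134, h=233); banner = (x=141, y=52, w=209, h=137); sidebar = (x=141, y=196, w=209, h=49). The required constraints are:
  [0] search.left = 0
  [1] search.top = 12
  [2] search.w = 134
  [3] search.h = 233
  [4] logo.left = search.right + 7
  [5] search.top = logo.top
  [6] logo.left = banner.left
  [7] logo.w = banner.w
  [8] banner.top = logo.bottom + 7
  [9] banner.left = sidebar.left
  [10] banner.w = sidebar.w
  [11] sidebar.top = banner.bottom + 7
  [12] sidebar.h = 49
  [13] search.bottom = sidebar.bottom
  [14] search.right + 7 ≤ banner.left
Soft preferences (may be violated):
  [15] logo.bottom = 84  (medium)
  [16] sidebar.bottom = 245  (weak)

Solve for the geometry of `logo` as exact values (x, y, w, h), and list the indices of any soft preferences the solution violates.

1. logo.x = 141  [logo.left = search.right + 7]
2. logo.y = 12  [search.top = logo.top]
3. logo.w = 209  [logo.w = banner.w]
4. logo.h = 33  [banner.top = logo.bottom + 7]

logo = (x=141, y=12, w=209, h=33)
violated soft preferences: 15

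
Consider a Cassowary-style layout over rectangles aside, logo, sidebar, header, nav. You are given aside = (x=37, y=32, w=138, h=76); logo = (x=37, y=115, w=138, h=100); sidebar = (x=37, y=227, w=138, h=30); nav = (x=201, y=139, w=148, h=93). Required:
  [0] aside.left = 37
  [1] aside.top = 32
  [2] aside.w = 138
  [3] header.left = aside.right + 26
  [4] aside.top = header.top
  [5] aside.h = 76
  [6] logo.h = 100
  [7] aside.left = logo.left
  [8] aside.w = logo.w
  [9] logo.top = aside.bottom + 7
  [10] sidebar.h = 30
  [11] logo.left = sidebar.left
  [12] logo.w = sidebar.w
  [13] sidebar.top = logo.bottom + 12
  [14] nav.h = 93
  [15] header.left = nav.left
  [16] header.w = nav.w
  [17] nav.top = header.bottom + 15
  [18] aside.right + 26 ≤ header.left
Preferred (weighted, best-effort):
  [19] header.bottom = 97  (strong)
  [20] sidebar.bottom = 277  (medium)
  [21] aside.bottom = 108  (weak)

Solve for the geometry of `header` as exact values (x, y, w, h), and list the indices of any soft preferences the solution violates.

1. header.x = 201  [header.left = aside.right + 26]
2. header.y = 32  [aside.top = header.top]
3. header.w = 148  [header.w = nav.w]
4. header.h = 92  [nav.top = header.bottom + 15]

header = (x=201, y=32, w=148, h=92)
violated soft preferences: 19, 20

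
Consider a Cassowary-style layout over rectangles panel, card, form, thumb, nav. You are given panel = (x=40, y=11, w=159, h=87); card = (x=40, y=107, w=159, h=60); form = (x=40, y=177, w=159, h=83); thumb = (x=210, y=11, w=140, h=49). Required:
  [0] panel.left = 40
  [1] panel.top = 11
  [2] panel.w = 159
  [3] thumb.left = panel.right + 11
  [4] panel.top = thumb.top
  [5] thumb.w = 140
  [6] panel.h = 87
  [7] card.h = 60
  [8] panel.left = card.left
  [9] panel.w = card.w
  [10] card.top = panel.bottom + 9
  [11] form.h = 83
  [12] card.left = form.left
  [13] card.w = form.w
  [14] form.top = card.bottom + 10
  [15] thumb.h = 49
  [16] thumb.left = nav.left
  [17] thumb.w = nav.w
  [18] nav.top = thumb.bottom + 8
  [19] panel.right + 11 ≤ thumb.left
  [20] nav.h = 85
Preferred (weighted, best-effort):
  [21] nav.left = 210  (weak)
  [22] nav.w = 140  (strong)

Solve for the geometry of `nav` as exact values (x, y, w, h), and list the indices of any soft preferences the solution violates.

1. nav.x = 210  [thumb.left = nav.left]
2. nav.w = 140  [thumb.w = nav.w]
3. nav.y = 68  [nav.top = thumb.bottom + 8]
4. nav.h = 85  [nav.h = 85]

nav = (x=210, y=68, w=140, h=85)
violated soft preferences: none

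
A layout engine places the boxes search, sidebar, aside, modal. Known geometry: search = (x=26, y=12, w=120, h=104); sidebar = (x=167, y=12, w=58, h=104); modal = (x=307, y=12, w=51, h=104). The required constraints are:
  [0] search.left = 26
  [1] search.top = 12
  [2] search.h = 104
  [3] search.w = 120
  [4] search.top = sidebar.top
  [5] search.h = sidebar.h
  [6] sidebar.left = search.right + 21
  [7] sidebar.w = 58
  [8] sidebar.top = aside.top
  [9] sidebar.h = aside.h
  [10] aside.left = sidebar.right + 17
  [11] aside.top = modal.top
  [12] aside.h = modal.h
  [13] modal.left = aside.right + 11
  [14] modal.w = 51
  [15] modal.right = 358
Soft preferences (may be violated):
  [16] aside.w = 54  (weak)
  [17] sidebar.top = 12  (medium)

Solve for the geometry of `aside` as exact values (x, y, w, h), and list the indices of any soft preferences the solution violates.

aside = (x=242, y=12, w=54, h=104)
violated soft preferences: none

1. aside.y = 12  [sidebar.top = aside.top]
2. aside.h = 104  [sidebar.h = aside.h]
3. aside.x = 242  [aside.left = sidebar.right + 17]
4. aside.w = 54  [modal.left = aside.right + 11]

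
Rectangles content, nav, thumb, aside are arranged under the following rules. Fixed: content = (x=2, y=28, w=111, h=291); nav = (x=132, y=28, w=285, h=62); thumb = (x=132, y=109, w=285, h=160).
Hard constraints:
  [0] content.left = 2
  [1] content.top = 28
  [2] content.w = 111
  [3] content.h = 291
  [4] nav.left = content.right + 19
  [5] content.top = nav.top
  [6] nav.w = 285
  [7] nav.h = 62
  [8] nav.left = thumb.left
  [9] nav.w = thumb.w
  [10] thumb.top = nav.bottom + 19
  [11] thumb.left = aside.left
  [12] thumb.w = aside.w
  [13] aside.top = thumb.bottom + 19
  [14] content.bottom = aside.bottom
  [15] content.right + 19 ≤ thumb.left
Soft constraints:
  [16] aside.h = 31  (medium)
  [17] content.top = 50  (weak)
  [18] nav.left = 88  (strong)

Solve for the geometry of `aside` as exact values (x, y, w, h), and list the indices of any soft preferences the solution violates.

1. aside.x = 132  [thumb.left = aside.left]
2. aside.w = 285  [thumb.w = aside.w]
3. aside.y = 288  [aside.top = thumb.bottom + 19]
4. aside.h = 31  [content.bottom = aside.bottom]

aside = (x=132, y=288, w=285, h=31)
violated soft preferences: 17, 18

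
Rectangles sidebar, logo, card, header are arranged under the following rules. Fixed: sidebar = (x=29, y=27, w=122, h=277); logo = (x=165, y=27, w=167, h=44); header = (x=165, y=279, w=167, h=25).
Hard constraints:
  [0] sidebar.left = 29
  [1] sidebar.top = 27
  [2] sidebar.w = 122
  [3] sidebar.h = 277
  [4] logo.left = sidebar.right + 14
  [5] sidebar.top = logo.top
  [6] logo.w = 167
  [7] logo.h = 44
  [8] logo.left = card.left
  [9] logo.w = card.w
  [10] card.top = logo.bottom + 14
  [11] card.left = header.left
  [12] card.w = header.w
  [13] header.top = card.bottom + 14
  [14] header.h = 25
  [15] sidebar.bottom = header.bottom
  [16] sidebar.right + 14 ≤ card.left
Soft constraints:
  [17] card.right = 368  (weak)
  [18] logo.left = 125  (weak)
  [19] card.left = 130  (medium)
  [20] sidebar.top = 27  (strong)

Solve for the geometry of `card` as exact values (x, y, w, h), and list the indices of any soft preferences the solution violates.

1. card.x = 165  [logo.left = card.left]
2. card.w = 167  [logo.w = card.w]
3. card.y = 85  [card.top = logo.bottom + 14]
4. card.h = 180  [header.top = card.bottom + 14]

card = (x=165, y=85, w=167, h=180)
violated soft preferences: 17, 18, 19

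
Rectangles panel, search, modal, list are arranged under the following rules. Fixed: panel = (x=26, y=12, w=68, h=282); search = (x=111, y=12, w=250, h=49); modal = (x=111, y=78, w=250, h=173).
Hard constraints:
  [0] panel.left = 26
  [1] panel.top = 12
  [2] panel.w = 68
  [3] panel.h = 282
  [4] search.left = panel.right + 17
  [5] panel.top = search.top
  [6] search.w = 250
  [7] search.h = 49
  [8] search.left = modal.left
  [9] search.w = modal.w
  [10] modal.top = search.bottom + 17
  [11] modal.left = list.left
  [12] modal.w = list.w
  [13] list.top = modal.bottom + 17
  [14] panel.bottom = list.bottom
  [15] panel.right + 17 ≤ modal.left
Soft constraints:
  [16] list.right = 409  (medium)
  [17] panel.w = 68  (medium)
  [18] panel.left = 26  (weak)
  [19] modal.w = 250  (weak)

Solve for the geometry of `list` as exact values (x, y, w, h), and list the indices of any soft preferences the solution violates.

list = (x=111, y=268, w=250, h=26)
violated soft preferences: 16

1. list.x = 111  [modal.left = list.left]
2. list.w = 250  [modal.w = list.w]
3. list.y = 268  [list.top = modal.bottom + 17]
4. list.h = 26  [panel.bottom = list.bottom]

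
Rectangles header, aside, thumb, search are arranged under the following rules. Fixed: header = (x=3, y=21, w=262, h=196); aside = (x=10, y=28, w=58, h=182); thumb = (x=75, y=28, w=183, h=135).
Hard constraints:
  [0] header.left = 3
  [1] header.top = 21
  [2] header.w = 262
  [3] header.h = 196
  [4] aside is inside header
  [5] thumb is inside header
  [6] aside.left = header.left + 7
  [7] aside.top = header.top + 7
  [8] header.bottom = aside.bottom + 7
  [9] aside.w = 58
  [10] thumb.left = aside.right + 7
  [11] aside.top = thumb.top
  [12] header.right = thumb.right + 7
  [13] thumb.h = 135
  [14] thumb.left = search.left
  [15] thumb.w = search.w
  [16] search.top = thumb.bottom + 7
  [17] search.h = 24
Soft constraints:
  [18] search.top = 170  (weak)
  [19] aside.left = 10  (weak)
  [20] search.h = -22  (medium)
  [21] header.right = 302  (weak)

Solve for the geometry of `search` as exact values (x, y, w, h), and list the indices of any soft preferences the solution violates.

1. search.x = 75  [thumb.left = search.left]
2. search.w = 183  [thumb.w = search.w]
3. search.y = 170  [search.top = thumb.bottom + 7]
4. search.h = 24  [search.h = 24]

search = (x=75, y=170, w=183, h=24)
violated soft preferences: 20, 21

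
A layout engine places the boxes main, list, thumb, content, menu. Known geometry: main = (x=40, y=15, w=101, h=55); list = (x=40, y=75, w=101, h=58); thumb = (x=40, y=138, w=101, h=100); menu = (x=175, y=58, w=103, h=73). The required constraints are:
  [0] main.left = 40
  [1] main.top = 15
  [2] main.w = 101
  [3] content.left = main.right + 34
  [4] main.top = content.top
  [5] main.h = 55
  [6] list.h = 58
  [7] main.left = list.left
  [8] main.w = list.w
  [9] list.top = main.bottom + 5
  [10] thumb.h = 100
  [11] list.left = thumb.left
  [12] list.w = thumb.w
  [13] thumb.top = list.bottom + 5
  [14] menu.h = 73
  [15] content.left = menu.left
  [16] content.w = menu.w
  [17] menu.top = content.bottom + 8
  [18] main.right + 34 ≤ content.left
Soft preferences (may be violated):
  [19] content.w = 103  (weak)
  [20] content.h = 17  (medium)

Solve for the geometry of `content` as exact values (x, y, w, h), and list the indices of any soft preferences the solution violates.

content = (x=175, y=15, w=103, h=35)
violated soft preferences: 20

1. content.x = 175  [content.left = main.right + 34]
2. content.y = 15  [main.top = content.top]
3. content.w = 103  [content.w = menu.w]
4. content.h = 35  [menu.top = content.bottom + 8]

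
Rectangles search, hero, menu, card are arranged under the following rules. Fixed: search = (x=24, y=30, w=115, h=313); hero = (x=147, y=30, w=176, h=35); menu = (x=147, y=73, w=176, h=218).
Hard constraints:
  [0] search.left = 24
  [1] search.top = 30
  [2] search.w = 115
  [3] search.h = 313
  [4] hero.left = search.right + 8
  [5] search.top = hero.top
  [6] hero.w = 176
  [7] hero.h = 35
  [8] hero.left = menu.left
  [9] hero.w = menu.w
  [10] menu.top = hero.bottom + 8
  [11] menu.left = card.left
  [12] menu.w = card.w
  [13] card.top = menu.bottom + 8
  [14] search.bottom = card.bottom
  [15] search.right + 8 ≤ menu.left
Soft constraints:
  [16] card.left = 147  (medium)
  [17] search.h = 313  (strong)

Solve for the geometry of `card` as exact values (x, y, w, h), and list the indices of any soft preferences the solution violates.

1. card.x = 147  [menu.left = card.left]
2. card.w = 176  [menu.w = card.w]
3. card.y = 299  [card.top = menu.bottom + 8]
4. card.h = 44  [search.bottom = card.bottom]

card = (x=147, y=299, w=176, h=44)
violated soft preferences: none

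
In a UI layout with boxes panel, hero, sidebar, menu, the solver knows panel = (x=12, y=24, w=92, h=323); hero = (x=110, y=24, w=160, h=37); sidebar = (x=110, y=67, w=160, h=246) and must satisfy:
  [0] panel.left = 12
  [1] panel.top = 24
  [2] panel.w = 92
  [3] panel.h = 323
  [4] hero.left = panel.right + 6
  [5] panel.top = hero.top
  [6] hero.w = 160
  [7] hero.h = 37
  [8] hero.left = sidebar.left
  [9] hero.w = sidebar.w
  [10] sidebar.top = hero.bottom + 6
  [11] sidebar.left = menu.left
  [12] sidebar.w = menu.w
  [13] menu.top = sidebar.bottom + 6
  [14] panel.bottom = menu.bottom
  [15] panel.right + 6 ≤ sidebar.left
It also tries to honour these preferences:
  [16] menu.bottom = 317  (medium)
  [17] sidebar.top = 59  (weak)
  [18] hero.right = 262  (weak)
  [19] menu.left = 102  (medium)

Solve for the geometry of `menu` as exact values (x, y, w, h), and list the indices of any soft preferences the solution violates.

1. menu.x = 110  [sidebar.left = menu.left]
2. menu.w = 160  [sidebar.w = menu.w]
3. menu.y = 319  [menu.top = sidebar.bottom + 6]
4. menu.h = 28  [panel.bottom = menu.bottom]

menu = (x=110, y=319, w=160, h=28)
violated soft preferences: 16, 17, 18, 19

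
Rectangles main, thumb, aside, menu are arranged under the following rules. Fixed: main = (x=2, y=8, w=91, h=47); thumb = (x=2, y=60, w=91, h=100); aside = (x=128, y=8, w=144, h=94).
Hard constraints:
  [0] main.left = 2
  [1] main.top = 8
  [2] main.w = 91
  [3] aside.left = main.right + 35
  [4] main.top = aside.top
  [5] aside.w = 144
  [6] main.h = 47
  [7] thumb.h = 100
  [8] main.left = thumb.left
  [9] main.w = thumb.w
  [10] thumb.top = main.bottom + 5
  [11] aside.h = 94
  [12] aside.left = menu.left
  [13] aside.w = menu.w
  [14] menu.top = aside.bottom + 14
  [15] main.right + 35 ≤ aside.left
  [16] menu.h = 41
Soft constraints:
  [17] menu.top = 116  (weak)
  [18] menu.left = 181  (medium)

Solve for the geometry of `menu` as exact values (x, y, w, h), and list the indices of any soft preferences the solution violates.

menu = (x=128, y=116, w=144, h=41)
violated soft preferences: 18

1. menu.x = 128  [aside.left = menu.left]
2. menu.w = 144  [aside.w = menu.w]
3. menu.y = 116  [menu.top = aside.bottom + 14]
4. menu.h = 41  [menu.h = 41]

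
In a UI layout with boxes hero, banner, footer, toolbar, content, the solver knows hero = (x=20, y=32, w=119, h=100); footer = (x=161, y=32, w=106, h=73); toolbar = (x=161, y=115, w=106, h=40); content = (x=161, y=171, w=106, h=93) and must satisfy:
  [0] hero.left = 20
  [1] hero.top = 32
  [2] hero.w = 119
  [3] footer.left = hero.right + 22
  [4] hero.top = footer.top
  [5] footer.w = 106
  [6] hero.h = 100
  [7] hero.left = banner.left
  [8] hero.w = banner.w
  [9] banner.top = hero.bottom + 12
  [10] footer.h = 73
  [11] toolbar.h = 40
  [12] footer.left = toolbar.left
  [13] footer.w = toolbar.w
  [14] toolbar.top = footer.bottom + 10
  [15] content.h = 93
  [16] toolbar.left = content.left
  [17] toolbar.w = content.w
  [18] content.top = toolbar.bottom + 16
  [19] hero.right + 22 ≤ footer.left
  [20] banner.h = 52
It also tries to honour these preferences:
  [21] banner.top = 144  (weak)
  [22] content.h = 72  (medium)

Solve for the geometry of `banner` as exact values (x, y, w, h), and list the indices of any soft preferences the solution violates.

1. banner.x = 20  [hero.left = banner.left]
2. banner.w = 119  [hero.w = banner.w]
3. banner.y = 144  [banner.top = hero.bottom + 12]
4. banner.h = 52  [banner.h = 52]

banner = (x=20, y=144, w=119, h=52)
violated soft preferences: 22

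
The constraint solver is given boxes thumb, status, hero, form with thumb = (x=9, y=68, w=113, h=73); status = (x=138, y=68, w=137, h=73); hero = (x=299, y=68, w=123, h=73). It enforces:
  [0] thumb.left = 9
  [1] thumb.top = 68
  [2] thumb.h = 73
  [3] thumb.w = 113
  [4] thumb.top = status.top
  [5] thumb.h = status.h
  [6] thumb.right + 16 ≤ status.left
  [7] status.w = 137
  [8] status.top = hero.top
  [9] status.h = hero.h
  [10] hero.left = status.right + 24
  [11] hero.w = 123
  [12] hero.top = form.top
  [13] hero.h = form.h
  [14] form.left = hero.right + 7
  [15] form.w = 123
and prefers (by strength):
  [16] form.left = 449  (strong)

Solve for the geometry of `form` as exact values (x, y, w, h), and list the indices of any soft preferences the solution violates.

1. form.y = 68  [hero.top = form.top]
2. form.h = 73  [hero.h = form.h]
3. form.x = 429  [form.left = hero.right + 7]
4. form.w = 123  [form.w = 123]

form = (x=429, y=68, w=123, h=73)
violated soft preferences: 16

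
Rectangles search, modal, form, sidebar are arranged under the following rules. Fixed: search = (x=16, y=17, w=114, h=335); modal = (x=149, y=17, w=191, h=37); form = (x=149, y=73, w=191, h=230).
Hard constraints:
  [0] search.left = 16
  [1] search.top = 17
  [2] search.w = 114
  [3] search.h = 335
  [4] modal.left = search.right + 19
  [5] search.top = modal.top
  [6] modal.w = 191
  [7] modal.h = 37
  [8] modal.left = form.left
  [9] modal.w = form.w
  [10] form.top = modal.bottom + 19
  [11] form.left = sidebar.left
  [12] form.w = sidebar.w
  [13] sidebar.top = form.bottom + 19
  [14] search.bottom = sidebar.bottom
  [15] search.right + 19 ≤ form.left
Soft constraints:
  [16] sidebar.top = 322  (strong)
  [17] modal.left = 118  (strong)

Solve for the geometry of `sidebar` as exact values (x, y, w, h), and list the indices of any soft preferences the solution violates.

1. sidebar.x = 149  [form.left = sidebar.left]
2. sidebar.w = 191  [form.w = sidebar.w]
3. sidebar.y = 322  [sidebar.top = form.bottom + 19]
4. sidebar.h = 30  [search.bottom = sidebar.bottom]

sidebar = (x=149, y=322, w=191, h=30)
violated soft preferences: 17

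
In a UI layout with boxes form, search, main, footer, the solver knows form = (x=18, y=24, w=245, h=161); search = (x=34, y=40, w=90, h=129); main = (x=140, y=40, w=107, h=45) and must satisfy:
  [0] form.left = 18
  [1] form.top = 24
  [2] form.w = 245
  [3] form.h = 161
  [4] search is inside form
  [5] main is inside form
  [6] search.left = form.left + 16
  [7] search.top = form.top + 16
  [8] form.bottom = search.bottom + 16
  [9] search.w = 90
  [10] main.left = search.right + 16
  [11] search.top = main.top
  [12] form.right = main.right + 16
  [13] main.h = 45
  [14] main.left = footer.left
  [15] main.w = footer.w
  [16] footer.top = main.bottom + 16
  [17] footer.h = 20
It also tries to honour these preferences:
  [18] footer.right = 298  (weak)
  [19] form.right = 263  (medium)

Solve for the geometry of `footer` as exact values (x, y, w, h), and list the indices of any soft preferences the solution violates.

1. footer.x = 140  [main.left = footer.left]
2. footer.w = 107  [main.w = footer.w]
3. footer.y = 101  [footer.top = main.bottom + 16]
4. footer.h = 20  [footer.h = 20]

footer = (x=140, y=101, w=107, h=20)
violated soft preferences: 18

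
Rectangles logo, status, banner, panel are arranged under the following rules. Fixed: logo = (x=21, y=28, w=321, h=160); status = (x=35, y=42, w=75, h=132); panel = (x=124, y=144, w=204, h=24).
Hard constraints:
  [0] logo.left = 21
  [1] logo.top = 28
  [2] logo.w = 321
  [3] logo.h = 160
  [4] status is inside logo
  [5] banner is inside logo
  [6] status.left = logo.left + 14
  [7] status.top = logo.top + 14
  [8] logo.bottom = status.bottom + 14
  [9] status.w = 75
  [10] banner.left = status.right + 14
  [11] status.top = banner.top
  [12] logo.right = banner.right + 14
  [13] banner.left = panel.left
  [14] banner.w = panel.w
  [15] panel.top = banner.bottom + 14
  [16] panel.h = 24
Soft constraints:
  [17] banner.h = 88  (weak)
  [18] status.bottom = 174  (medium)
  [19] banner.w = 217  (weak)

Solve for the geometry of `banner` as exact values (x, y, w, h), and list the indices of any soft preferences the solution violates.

banner = (x=124, y=42, w=204, h=88)
violated soft preferences: 19

1. banner.x = 124  [banner.left = status.right + 14]
2. banner.y = 42  [status.top = banner.top]
3. banner.w = 204  [logo.right = banner.right + 14]
4. banner.h = 88  [panel.top = banner.bottom + 14]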